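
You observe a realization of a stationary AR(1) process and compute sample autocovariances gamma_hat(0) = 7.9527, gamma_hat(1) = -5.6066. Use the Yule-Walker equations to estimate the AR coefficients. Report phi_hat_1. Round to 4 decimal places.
\hat\phi_{1} = -0.7050

The Yule-Walker equations for an AR(p) process read, in matrix form,
  Gamma_p phi = r_p,   with   (Gamma_p)_{ij} = gamma(|i - j|),
                       (r_p)_i = gamma(i),   i,j = 1..p.
Substitute the sample gammas (Toeplitz matrix and right-hand side of size 1):
  Gamma_p = [[7.9527]]
  r_p     = [-5.6066]
With p = 1 this is the single equation gamma(0) phi_1 = gamma(1):
  phi_hat_1 = gamma(1) / gamma(0) = -5.6066 / 7.9527 = -0.7050.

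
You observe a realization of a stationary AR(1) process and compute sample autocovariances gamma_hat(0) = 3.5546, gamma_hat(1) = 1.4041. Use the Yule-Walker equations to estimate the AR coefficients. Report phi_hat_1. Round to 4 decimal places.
\hat\phi_{1} = 0.3950

The Yule-Walker equations for an AR(p) process read, in matrix form,
  Gamma_p phi = r_p,   with   (Gamma_p)_{ij} = gamma(|i - j|),
                       (r_p)_i = gamma(i),   i,j = 1..p.
Substitute the sample gammas (Toeplitz matrix and right-hand side of size 1):
  Gamma_p = [[3.5546]]
  r_p     = [1.4041]
With p = 1 this is the single equation gamma(0) phi_1 = gamma(1):
  phi_hat_1 = gamma(1) / gamma(0) = 1.4041 / 3.5546 = 0.3950.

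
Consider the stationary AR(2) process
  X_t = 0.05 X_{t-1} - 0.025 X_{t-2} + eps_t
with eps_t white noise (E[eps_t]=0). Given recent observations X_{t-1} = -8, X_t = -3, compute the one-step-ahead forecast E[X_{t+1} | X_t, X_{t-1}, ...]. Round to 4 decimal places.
E[X_{t+1} \mid \mathcal F_t] = 0.0500

For an AR(p) model X_t = c + sum_i phi_i X_{t-i} + eps_t, the
one-step-ahead conditional mean is
  E[X_{t+1} | X_t, ...] = c + sum_i phi_i X_{t+1-i}.
Substitute known values:
  E[X_{t+1} | ...] = (0.05) * (-3) + (-0.025) * (-8)
                   = 0.0500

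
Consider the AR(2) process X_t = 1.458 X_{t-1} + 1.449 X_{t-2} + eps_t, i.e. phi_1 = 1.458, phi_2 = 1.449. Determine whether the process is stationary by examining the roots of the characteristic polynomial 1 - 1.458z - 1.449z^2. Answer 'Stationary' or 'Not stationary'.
\text{Not stationary}

The AR(p) characteristic polynomial is P(z) = 1 - 1.458z - 1.449z^2.
Stationarity requires all roots to lie outside the unit circle, i.e. |z| > 1 for every root.
Set 1 + (-1.458) z + (-1.449) z^2 = 0, i.e. a z^2 + b z + c = 0 with a = -1.449, b = -1.458, c = 1.
Discriminant D = b^2 - 4ac = (-1.458)^2 - 4*(-1.449)*1 = 2.125764 - (-5.796) = 7.921764.
D >= 0, so the roots are real: z = (-b +/- sqrt(D)) / (2a) = (1.458 +/- 2.814563) / (-2.898).
  z_1 = (1.458 + 2.814563) / (-2.898) = -1.4743,   |z_1| = 1.4743.
  z_2 = (1.458 - 2.814563) / (-2.898) = 0.4681,   |z_2| = 0.4681.
Moduli of all roots: 1.4743, 0.4681.
All moduli strictly greater than 1? No.
Verdict: Not stationary.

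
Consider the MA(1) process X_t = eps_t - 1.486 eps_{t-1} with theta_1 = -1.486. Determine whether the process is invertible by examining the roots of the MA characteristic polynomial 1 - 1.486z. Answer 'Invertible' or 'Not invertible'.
\text{Not invertible}

The MA(q) characteristic polynomial is P(z) = 1 - 1.486z.
Invertibility requires all roots to lie outside the unit circle, i.e. |z| > 1 for every root.
This is linear in z: 1 + (-1.486) z = 0  =>  z = -1/(-1.486) = 0.672948,  |z| = 0.672948.
Moduli of all roots: 0.6729.
All moduli strictly greater than 1? No.
Verdict: Not invertible.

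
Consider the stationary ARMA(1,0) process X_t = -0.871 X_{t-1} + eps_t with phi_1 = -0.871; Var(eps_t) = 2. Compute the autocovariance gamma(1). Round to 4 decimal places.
\gamma(1) = -7.2175

Multiply the model equation by X_{t-k} and take expectations. With theta_0 = psi_0 = 1 and psi_j the MA(infinity) weights, this gives
  gamma(k) - sum_i phi_i gamma(k-i) = c_k,
  c_k = sigma^2 * sum_{j=k..q} theta_j psi_{j-k}   (c_k = 0 for k > q),
using gamma(-m) = gamma(m).
Pure AR (q = 0): c_0 = sigma^2 = 2, c_k = 0 for k >= 1.
Equations for k = 0 and k = 1 (AR order 1):
  gamma(0) = phi_1 gamma(1) + c_0
  gamma(1) = phi_1 gamma(0) + c_1
Substituting the second into the first: gamma(0) (1 - phi_1^2) = c_0 + phi_1 c_1, so
  gamma(0) = c_0 / (1 - phi_1^2) = 2 / (1 - (-0.871)^2) = 2 / 0.241359 = 8.286412.
  gamma(1) = phi_1 gamma(0) = (-0.871)(8.286412) = -7.217464.
Therefore gamma(1) = -7.2175 (to 4 decimal places).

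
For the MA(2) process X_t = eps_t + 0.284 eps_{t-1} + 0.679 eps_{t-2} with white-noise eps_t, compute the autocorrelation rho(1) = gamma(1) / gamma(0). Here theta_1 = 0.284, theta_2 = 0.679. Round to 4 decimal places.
\rho(1) = 0.3093

For an MA(q) process with theta_0 = 1, the autocovariance is
  gamma(k) = sigma^2 * sum_{i=0..q-k} theta_i * theta_{i+k},
and rho(k) = gamma(k) / gamma(0). Sigma^2 cancels.
  numerator   = (1)*(0.284) + (0.284)*(0.679) = 0.476836.
  denominator = (1)^2 + (0.284)^2 + (0.679)^2 = 1.541697.
  rho(1) = 0.476836 / 1.541697 = 0.3093.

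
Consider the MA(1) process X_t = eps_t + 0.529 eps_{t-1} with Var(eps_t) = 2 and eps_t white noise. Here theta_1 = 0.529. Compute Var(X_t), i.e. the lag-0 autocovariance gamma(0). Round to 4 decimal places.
\gamma(0) = 2.5597

For an MA(q) process X_t = eps_t + sum_i theta_i eps_{t-i} with
Var(eps_t) = sigma^2, the variance is
  gamma(0) = sigma^2 * (1 + sum_i theta_i^2).
  sum_i theta_i^2 = (0.529)^2 = 0.279841.
  gamma(0) = 2 * (1 + 0.279841) = 2 * 1.279841 = 2.559682, which rounds to 2.5597.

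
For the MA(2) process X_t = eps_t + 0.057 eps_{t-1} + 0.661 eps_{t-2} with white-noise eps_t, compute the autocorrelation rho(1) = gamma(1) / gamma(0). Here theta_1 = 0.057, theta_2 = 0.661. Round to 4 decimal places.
\rho(1) = 0.0657

For an MA(q) process with theta_0 = 1, the autocovariance is
  gamma(k) = sigma^2 * sum_{i=0..q-k} theta_i * theta_{i+k},
and rho(k) = gamma(k) / gamma(0). Sigma^2 cancels.
  numerator   = (1)*(0.057) + (0.057)*(0.661) = 0.094677.
  denominator = (1)^2 + (0.057)^2 + (0.661)^2 = 1.44017.
  rho(1) = 0.094677 / 1.44017 = 0.0657.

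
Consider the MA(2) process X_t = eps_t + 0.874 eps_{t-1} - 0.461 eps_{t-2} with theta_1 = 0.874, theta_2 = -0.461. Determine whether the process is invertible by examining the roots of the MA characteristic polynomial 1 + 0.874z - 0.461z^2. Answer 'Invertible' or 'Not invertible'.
\text{Not invertible}

The MA(q) characteristic polynomial is P(z) = 1 + 0.874z - 0.461z^2.
Invertibility requires all roots to lie outside the unit circle, i.e. |z| > 1 for every root.
Set 1 + (0.874) z + (-0.461) z^2 = 0, i.e. a z^2 + b z + c = 0 with a = -0.461, b = 0.874, c = 1.
Discriminant D = b^2 - 4ac = (0.874)^2 - 4*(-0.461)*1 = 0.763876 - (-1.844) = 2.607876.
D >= 0, so the roots are real: z = (-b +/- sqrt(D)) / (2a) = (-0.874 +/- 1.614892) / (-0.922).
  z_1 = (-0.874 + 1.614892) / (-0.922) = -0.8036,   |z_1| = 0.8036.
  z_2 = (-0.874 - 1.614892) / (-0.922) = 2.6994,   |z_2| = 2.6994.
Moduli of all roots: 0.8036, 2.6994.
All moduli strictly greater than 1? No.
Verdict: Not invertible.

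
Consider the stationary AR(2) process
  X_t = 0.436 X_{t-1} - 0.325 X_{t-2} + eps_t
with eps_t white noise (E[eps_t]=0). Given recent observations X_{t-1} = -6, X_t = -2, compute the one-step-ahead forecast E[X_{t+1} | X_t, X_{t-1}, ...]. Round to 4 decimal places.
E[X_{t+1} \mid \mathcal F_t] = 1.0780

For an AR(p) model X_t = c + sum_i phi_i X_{t-i} + eps_t, the
one-step-ahead conditional mean is
  E[X_{t+1} | X_t, ...] = c + sum_i phi_i X_{t+1-i}.
Substitute known values:
  E[X_{t+1} | ...] = (0.436) * (-2) + (-0.325) * (-6)
                   = 1.0780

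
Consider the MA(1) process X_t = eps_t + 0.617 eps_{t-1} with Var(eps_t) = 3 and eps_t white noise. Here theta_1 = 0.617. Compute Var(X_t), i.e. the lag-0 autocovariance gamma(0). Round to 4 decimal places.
\gamma(0) = 4.1421

For an MA(q) process X_t = eps_t + sum_i theta_i eps_{t-i} with
Var(eps_t) = sigma^2, the variance is
  gamma(0) = sigma^2 * (1 + sum_i theta_i^2).
  sum_i theta_i^2 = (0.617)^2 = 0.380689.
  gamma(0) = 3 * (1 + 0.380689) = 3 * 1.380689 = 4.142067, which rounds to 4.1421.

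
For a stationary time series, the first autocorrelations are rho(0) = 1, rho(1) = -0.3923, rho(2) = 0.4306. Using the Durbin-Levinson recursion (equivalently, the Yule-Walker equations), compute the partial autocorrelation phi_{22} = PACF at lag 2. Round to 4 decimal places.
\phi_{22} = 0.3270

The PACF at lag k is phi_{kk}, the last component of the solution
to the Yule-Walker system G_k phi = r_k where
  (G_k)_{ij} = rho(|i - j|), (r_k)_i = rho(i), i,j = 1..k.
Equivalently, Durbin-Levinson gives phi_{kk} iteratively:
  phi_{11} = rho(1)
  phi_{kk} = [rho(k) - sum_{j=1..k-1} phi_{k-1,j} rho(k-j)]
            / [1 - sum_{j=1..k-1} phi_{k-1,j} rho(j)],
  phi_{k,j} = phi_{k-1,j} - phi_{kk} phi_{k-1,k-j},  j = 1..k-1.
Step k = 1:
  phi_11 = rho(1) = -0.3923.
Step k = 2:
  phi_22 = [rho(2) - phi_11 rho(1)] / [1 - phi_11 rho(1)] = [0.4306 - (-0.3923)(-0.3923)] / [1 - (-0.3923)(-0.3923)]
         = 0.27670071 / 0.84610071 = 0.327.
Therefore phi_{22} = 0.3270.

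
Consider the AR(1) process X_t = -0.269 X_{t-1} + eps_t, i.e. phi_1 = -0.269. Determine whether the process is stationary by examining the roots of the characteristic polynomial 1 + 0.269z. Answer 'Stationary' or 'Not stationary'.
\text{Stationary}

The AR(p) characteristic polynomial is P(z) = 1 + 0.269z.
Stationarity requires all roots to lie outside the unit circle, i.e. |z| > 1 for every root.
This is linear in z: 1 + (0.269) z = 0  =>  z = -1/(0.269) = -3.717472,  |z| = 3.717472.
Moduli of all roots: 3.7175.
All moduli strictly greater than 1? Yes.
Verdict: Stationary.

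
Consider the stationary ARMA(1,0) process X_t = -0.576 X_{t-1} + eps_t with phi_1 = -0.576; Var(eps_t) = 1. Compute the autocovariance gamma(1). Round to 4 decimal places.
\gamma(1) = -0.8620

Multiply the model equation by X_{t-k} and take expectations. With theta_0 = psi_0 = 1 and psi_j the MA(infinity) weights, this gives
  gamma(k) - sum_i phi_i gamma(k-i) = c_k,
  c_k = sigma^2 * sum_{j=k..q} theta_j psi_{j-k}   (c_k = 0 for k > q),
using gamma(-m) = gamma(m).
Pure AR (q = 0): c_0 = sigma^2 = 1, c_k = 0 for k >= 1.
Equations for k = 0 and k = 1 (AR order 1):
  gamma(0) = phi_1 gamma(1) + c_0
  gamma(1) = phi_1 gamma(0) + c_1
Substituting the second into the first: gamma(0) (1 - phi_1^2) = c_0 + phi_1 c_1, so
  gamma(0) = c_0 / (1 - phi_1^2) = 1 / (1 - (-0.576)^2) = 1 / 0.668224 = 1.496504.
  gamma(1) = phi_1 gamma(0) = (-0.576)(1.496504) = -0.861986.
Therefore gamma(1) = -0.8620 (to 4 decimal places).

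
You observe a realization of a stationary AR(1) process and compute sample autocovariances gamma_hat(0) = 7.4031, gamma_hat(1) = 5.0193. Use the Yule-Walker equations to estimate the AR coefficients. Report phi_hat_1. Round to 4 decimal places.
\hat\phi_{1} = 0.6780

The Yule-Walker equations for an AR(p) process read, in matrix form,
  Gamma_p phi = r_p,   with   (Gamma_p)_{ij} = gamma(|i - j|),
                       (r_p)_i = gamma(i),   i,j = 1..p.
Substitute the sample gammas (Toeplitz matrix and right-hand side of size 1):
  Gamma_p = [[7.4031]]
  r_p     = [5.0193]
With p = 1 this is the single equation gamma(0) phi_1 = gamma(1):
  phi_hat_1 = gamma(1) / gamma(0) = 5.0193 / 7.4031 = 0.6780.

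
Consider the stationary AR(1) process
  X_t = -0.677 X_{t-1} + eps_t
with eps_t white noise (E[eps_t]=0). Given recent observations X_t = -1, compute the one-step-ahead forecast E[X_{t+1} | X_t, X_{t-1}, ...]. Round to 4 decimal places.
E[X_{t+1} \mid \mathcal F_t] = 0.6770

For an AR(p) model X_t = c + sum_i phi_i X_{t-i} + eps_t, the
one-step-ahead conditional mean is
  E[X_{t+1} | X_t, ...] = c + sum_i phi_i X_{t+1-i}.
Substitute known values:
  E[X_{t+1} | ...] = (-0.677) * (-1)
                   = 0.6770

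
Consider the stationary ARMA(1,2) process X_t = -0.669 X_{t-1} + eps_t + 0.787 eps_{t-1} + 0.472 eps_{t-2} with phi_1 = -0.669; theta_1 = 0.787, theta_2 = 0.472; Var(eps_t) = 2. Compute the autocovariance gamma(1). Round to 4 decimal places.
\gamma(1) = -0.0454

Multiply the model equation by X_{t-k} and take expectations. With theta_0 = psi_0 = 1 and psi_j the MA(infinity) weights, this gives
  gamma(k) - sum_i phi_i gamma(k-i) = c_k,
  c_k = sigma^2 * sum_{j=k..q} theta_j psi_{j-k}   (c_k = 0 for k > q),
using gamma(-m) = gamma(m).
psi-weights needed (psi_j = theta_j + sum_i phi_i psi_{j-i}):
  psi_1 = theta_1 + phi_1 = 0.787 + (-0.669) = 0.118
  psi_2 = theta_2 + phi_1 psi_1 = 0.472 + (-0.669)(0.118) = 0.393058
Right-hand sides:
  c_0 = sigma^2 (1 + theta_1 psi_1 + theta_2 psi_2) = 2 * (1 + (0.787)(0.118) + (0.472)(0.393058)) = 2 * 1.278389 = 2.556779
  c_1 = sigma^2 (theta_1 + theta_2 psi_1) = 2 * (0.787 + (0.472)(0.118)) = 1.685392
  c_2 = sigma^2 theta_2 = 2 * (0.472) = 0.944
Equations for k = 0 and k = 1 (AR order 1):
  gamma(0) = phi_1 gamma(1) + c_0
  gamma(1) = phi_1 gamma(0) + c_1
Substituting the second into the first: gamma(0) (1 - phi_1^2) = c_0 + phi_1 c_1, so
  gamma(0) = (c_0 + phi_1 c_1) / (1 - phi_1^2) = (2.556779 + (-0.669)(1.685392)) / (1 - (-0.669)^2) = 1.429252 / 0.552439 = 2.587166.
  gamma(1) = phi_1 gamma(0) + c_1 = (-0.669)(2.587166) + (1.685392) = -0.045422.
Therefore gamma(1) = -0.0454 (to 4 decimal places).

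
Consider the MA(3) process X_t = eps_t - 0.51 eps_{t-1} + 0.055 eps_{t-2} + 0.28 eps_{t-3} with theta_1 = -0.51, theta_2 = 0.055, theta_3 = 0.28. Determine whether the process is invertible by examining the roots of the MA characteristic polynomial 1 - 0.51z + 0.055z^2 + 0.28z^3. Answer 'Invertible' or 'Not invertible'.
\text{Invertible}

The MA(q) characteristic polynomial is P(z) = 1 - 0.51z + 0.055z^2 + 0.28z^3.
Invertibility requires all roots to lie outside the unit circle, i.e. |z| > 1 for every root.
Degree 3: look for a simple real root z0 first, then factor out (1 - z/z0) and solve the remaining quadratic.
Testing z0 = -2: P(-2) = 1 + (-0.51)(-2) + (0.055)(-2)^2 + (0.28)(-2)^3
  = 1 + (1.02) + (0.22) + (-2.24) = 0.  So z_0 = -2 is a root, |z_0| = 2.
Divide out the factor (1 + 0.5 z) = (1 - z/z0) (since 1/z0 = -0.5):
  P(z) = (1 + 0.5 z)(1 + (-1.01) z + (0.56) z^2)
  [check: z-coef -1.01 - (-0.5) = -0.51; z^2-coef 0.56 - (-0.5)(-1.01) = 0.055; z^3-coef -(-0.5)(0.56) = 0.28.]
Remaining roots from the quadratic factor 1 + (-1.01) z + (0.56) z^2:
  Set 1 + (-1.01) z + (0.56) z^2 = 0, i.e. a z^2 + b z + c = 0 with a = 0.56, b = -1.01, c = 1.
  Discriminant D = b^2 - 4ac = (-1.01)^2 - 4*(0.56)*1 = 1.0201 - (2.24) = -1.2199.
  D < 0, so the roots are the complex-conjugate pair z = (-b +/- i sqrt(-D)) / (2a) = 0.9018 +/- 0.9862i.
  For a conjugate pair |z|^2 = z * conj(z) = (product of roots) = c/a = 1/(0.56) = 1.785714, so |z| = sqrt(1.785714) = 1.3363 for both roots.
Moduli of all roots: 2.0000, 1.3363, 1.3363.
All moduli strictly greater than 1? Yes.
Verdict: Invertible.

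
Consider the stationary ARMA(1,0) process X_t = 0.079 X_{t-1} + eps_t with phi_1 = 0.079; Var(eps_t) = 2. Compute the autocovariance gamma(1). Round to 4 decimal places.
\gamma(1) = 0.1590

Multiply the model equation by X_{t-k} and take expectations. With theta_0 = psi_0 = 1 and psi_j the MA(infinity) weights, this gives
  gamma(k) - sum_i phi_i gamma(k-i) = c_k,
  c_k = sigma^2 * sum_{j=k..q} theta_j psi_{j-k}   (c_k = 0 for k > q),
using gamma(-m) = gamma(m).
Pure AR (q = 0): c_0 = sigma^2 = 2, c_k = 0 for k >= 1.
Equations for k = 0 and k = 1 (AR order 1):
  gamma(0) = phi_1 gamma(1) + c_0
  gamma(1) = phi_1 gamma(0) + c_1
Substituting the second into the first: gamma(0) (1 - phi_1^2) = c_0 + phi_1 c_1, so
  gamma(0) = c_0 / (1 - phi_1^2) = 2 / (1 - (0.079)^2) = 2 / 0.993759 = 2.01256.
  gamma(1) = phi_1 gamma(0) = (0.079)(2.01256) = 0.158992.
Therefore gamma(1) = 0.1590 (to 4 decimal places).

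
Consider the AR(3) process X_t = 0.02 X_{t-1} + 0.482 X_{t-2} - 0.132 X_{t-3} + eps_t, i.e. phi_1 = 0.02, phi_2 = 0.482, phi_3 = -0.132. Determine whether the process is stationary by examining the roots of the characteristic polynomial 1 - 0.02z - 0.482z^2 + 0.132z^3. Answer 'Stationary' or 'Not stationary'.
\text{Stationary}

The AR(p) characteristic polynomial is P(z) = 1 - 0.02z - 0.482z^2 + 0.132z^3.
Stationarity requires all roots to lie outside the unit circle, i.e. |z| > 1 for every root.
Degree 3: look for a simple real root z0 first, then factor out (1 - z/z0) and solve the remaining quadratic.
Testing z0 = 2.5: P(2.5) = 1 + (-0.02)(2.5) + (-0.482)(2.5)^2 + (0.132)(2.5)^3
  = 1 + (-0.05) + (-3.0125) + (2.0625) = 0.  So z_0 = 2.5 is a root, |z_0| = 2.5.
Divide out the factor (1 - 0.4 z) = (1 - z/z0) (since 1/z0 = 0.4):
  P(z) = (1 - 0.4 z)(1 + (0.38) z + (-0.33) z^2)
  [check: z-coef 0.38 - (0.4) = -0.02; z^2-coef -0.33 - (0.4)(0.38) = -0.482; z^3-coef -(0.4)(-0.33) = 0.132.]
Remaining roots from the quadratic factor 1 + (0.38) z + (-0.33) z^2:
  Set 1 + (0.38) z + (-0.33) z^2 = 0, i.e. a z^2 + b z + c = 0 with a = -0.33, b = 0.38, c = 1.
  Discriminant D = b^2 - 4ac = (0.38)^2 - 4*(-0.33)*1 = 0.1444 - (-1.32) = 1.4644.
  D >= 0, so the roots are real: z = (-b +/- sqrt(D)) / (2a) = (-0.38 +/- 1.210124) / (-0.66).
    z_1 = (-0.38 + 1.210124) / (-0.66) = -1.2578,   |z_1| = 1.2578.
    z_2 = (-0.38 - 1.210124) / (-0.66) = 2.4093,   |z_2| = 2.4093.
Moduli of all roots: 2.5000, 1.2578, 2.4093.
All moduli strictly greater than 1? Yes.
Verdict: Stationary.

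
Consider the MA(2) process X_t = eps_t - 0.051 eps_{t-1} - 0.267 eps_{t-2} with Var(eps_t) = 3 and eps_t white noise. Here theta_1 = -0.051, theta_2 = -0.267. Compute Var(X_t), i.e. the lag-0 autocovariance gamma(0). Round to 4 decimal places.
\gamma(0) = 3.2217

For an MA(q) process X_t = eps_t + sum_i theta_i eps_{t-i} with
Var(eps_t) = sigma^2, the variance is
  gamma(0) = sigma^2 * (1 + sum_i theta_i^2).
  sum_i theta_i^2 = (-0.051)^2 + (-0.267)^2 = 0.002601 + 0.071289 = 0.07389.
  gamma(0) = 3 * (1 + 0.07389) = 3 * 1.07389 = 3.22167, which rounds to 3.2217.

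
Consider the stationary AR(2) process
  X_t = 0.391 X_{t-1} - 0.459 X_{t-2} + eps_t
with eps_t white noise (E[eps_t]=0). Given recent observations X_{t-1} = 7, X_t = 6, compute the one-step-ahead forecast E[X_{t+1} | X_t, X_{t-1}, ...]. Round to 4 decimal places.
E[X_{t+1} \mid \mathcal F_t] = -0.8670

For an AR(p) model X_t = c + sum_i phi_i X_{t-i} + eps_t, the
one-step-ahead conditional mean is
  E[X_{t+1} | X_t, ...] = c + sum_i phi_i X_{t+1-i}.
Substitute known values:
  E[X_{t+1} | ...] = (0.391) * (6) + (-0.459) * (7)
                   = -0.8670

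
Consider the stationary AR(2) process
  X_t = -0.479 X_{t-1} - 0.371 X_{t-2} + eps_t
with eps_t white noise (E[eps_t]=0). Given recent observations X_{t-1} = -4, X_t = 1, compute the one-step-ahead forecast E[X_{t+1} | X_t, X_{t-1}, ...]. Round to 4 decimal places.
E[X_{t+1} \mid \mathcal F_t] = 1.0050

For an AR(p) model X_t = c + sum_i phi_i X_{t-i} + eps_t, the
one-step-ahead conditional mean is
  E[X_{t+1} | X_t, ...] = c + sum_i phi_i X_{t+1-i}.
Substitute known values:
  E[X_{t+1} | ...] = (-0.479) * (1) + (-0.371) * (-4)
                   = 1.0050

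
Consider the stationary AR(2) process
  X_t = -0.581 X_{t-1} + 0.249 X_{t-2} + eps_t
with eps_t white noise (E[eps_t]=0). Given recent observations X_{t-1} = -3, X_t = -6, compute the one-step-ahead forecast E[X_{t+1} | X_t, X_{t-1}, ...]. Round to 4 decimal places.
E[X_{t+1} \mid \mathcal F_t] = 2.7390

For an AR(p) model X_t = c + sum_i phi_i X_{t-i} + eps_t, the
one-step-ahead conditional mean is
  E[X_{t+1} | X_t, ...] = c + sum_i phi_i X_{t+1-i}.
Substitute known values:
  E[X_{t+1} | ...] = (-0.581) * (-6) + (0.249) * (-3)
                   = 2.7390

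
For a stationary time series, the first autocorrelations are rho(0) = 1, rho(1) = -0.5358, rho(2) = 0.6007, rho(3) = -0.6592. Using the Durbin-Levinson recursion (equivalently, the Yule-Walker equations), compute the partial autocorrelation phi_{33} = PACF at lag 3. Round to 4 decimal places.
\phi_{33} = -0.4230

The PACF at lag k is phi_{kk}, the last component of the solution
to the Yule-Walker system G_k phi = r_k where
  (G_k)_{ij} = rho(|i - j|), (r_k)_i = rho(i), i,j = 1..k.
Equivalently, Durbin-Levinson gives phi_{kk} iteratively:
  phi_{11} = rho(1)
  phi_{kk} = [rho(k) - sum_{j=1..k-1} phi_{k-1,j} rho(k-j)]
            / [1 - sum_{j=1..k-1} phi_{k-1,j} rho(j)],
  phi_{k,j} = phi_{k-1,j} - phi_{kk} phi_{k-1,k-j},  j = 1..k-1.
Step k = 1:
  phi_11 = rho(1) = -0.5358.
Step k = 2:
  phi_22 = [rho(2) - phi_11 rho(1)] / [1 - phi_11 rho(1)] = [0.6007 - (-0.5358)(-0.5358)] / [1 - (-0.5358)(-0.5358)]
         = 0.31361836 / 0.71291836 = 0.439908.
  Update: phi_21 = phi_11 - phi_22 phi_11 = -0.5358 - (0.439908)(-0.5358) = -0.300097.
Step k = 3:
  phi_33 = [rho(3) - phi_21 rho(2) - phi_22 rho(1)] / [1 - phi_21 rho(1) - phi_22 rho(2)]
    numerator   = -0.6592 - (-0.300097)(0.6007) - (0.439908)(-0.5358) = -0.24322889
    denominator = 1 - (-0.300097)(-0.5358) - (0.439908)(0.6007) = 0.57495519
  phi_33 = -0.24322889 / 0.57495519 = -0.423.
Therefore phi_{33} = -0.4230.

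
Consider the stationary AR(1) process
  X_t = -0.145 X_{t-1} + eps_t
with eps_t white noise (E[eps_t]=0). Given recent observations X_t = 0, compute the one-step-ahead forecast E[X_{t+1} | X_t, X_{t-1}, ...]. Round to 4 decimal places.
E[X_{t+1} \mid \mathcal F_t] = 0.0000

For an AR(p) model X_t = c + sum_i phi_i X_{t-i} + eps_t, the
one-step-ahead conditional mean is
  E[X_{t+1} | X_t, ...] = c + sum_i phi_i X_{t+1-i}.
Substitute known values:
  E[X_{t+1} | ...] = (-0.145) * (0)
                   = 0.0000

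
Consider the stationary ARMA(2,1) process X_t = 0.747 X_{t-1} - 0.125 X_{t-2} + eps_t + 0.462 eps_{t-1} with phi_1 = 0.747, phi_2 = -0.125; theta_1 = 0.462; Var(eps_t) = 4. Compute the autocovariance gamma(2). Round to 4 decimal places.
\gamma(2) = 6.1534

Multiply the model equation by X_{t-k} and take expectations. With theta_0 = psi_0 = 1 and psi_j the MA(infinity) weights, this gives
  gamma(k) - sum_i phi_i gamma(k-i) = c_k,
  c_k = sigma^2 * sum_{j=k..q} theta_j psi_{j-k}   (c_k = 0 for k > q),
using gamma(-m) = gamma(m).
psi-weights needed (psi_j = theta_j + sum_i phi_i psi_{j-i}):
  psi_1 = theta_1 + phi_1 = 0.462 + (0.747) = 1.209
Right-hand sides:
  c_0 = sigma^2 (1 + theta_1 psi_1) = 4 * (1 + (0.462)(1.209)) = 4 * 1.558558 = 6.234232
  c_1 = sigma^2 theta_1 = 4 * (0.462) = 1.848
  c_2 = 0
Equations for k = 0, 1, 2 (AR order 2, c_2 = 0):
  (E0) gamma(0) = phi_1 gamma(1) + phi_2 gamma(2) + c_0
  (E1) gamma(1) = phi_1 gamma(0) + phi_2 gamma(1) + c_1
  (E2) gamma(2) = phi_1 gamma(1) + phi_2 gamma(0)
From (E1): gamma(1) = A gamma(0) + B with
  A = phi_1 / (1 - phi_2) = 0.747 / 1.125 = 0.664,   B = c_1 / (1 - phi_2) = 1.848 / 1.125 = 1.642667.
Insert (E2) into (E0): gamma(0) (1 - phi_2^2) = phi_1 (1 + phi_2) gamma(1) + c_0.
  phi_1 (1 + phi_2) = (0.747)(0.875) = 0.653625,   1 - phi_2^2 = 0.984375.
Replace gamma(1) by A gamma(0) + B and collect gamma(0):
  gamma(0) [0.984375 - (0.653625)(0.664)] = (0.653625)(1.642667) + 6.234232
  gamma(0) * 0.550368 = 7.30792
  gamma(0) = 7.30792 / 0.550368 = 13.278243.
  gamma(1) = A gamma(0) + B = (0.664)(13.278243) + (1.642667) = 10.45942.
  gamma(2) = phi_1 gamma(1) + phi_2 gamma(0) = (0.747)(10.45942) + (-0.125)(13.278243) = 6.153406.
Therefore gamma(2) = 6.1534 (to 4 decimal places).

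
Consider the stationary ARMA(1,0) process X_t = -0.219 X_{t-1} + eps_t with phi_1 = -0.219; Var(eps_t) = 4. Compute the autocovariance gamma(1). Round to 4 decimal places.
\gamma(1) = -0.9201

Multiply the model equation by X_{t-k} and take expectations. With theta_0 = psi_0 = 1 and psi_j the MA(infinity) weights, this gives
  gamma(k) - sum_i phi_i gamma(k-i) = c_k,
  c_k = sigma^2 * sum_{j=k..q} theta_j psi_{j-k}   (c_k = 0 for k > q),
using gamma(-m) = gamma(m).
Pure AR (q = 0): c_0 = sigma^2 = 4, c_k = 0 for k >= 1.
Equations for k = 0 and k = 1 (AR order 1):
  gamma(0) = phi_1 gamma(1) + c_0
  gamma(1) = phi_1 gamma(0) + c_1
Substituting the second into the first: gamma(0) (1 - phi_1^2) = c_0 + phi_1 c_1, so
  gamma(0) = c_0 / (1 - phi_1^2) = 4 / (1 - (-0.219)^2) = 4 / 0.952039 = 4.201509.
  gamma(1) = phi_1 gamma(0) = (-0.219)(4.201509) = -0.92013.
Therefore gamma(1) = -0.9201 (to 4 decimal places).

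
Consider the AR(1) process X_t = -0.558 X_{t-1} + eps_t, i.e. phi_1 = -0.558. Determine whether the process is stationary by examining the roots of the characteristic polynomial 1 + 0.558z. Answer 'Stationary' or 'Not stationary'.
\text{Stationary}

The AR(p) characteristic polynomial is P(z) = 1 + 0.558z.
Stationarity requires all roots to lie outside the unit circle, i.e. |z| > 1 for every root.
This is linear in z: 1 + (0.558) z = 0  =>  z = -1/(0.558) = -1.792115,  |z| = 1.792115.
Moduli of all roots: 1.7921.
All moduli strictly greater than 1? Yes.
Verdict: Stationary.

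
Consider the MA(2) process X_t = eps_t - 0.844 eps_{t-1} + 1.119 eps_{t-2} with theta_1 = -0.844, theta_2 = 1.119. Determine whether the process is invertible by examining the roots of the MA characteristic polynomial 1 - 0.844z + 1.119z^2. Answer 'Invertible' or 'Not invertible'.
\text{Not invertible}

The MA(q) characteristic polynomial is P(z) = 1 - 0.844z + 1.119z^2.
Invertibility requires all roots to lie outside the unit circle, i.e. |z| > 1 for every root.
Set 1 + (-0.844) z + (1.119) z^2 = 0, i.e. a z^2 + b z + c = 0 with a = 1.119, b = -0.844, c = 1.
Discriminant D = b^2 - 4ac = (-0.844)^2 - 4*(1.119)*1 = 0.712336 - (4.476) = -3.763664.
D < 0, so the roots are the complex-conjugate pair z = (-b +/- i sqrt(-D)) / (2a) = 0.3771 +/- 0.8669i.
For a conjugate pair |z|^2 = z * conj(z) = (product of roots) = c/a = 1/(1.119) = 0.893655, so |z| = sqrt(0.893655) = 0.9453 for both roots.
Moduli of all roots: 0.9453, 0.9453.
All moduli strictly greater than 1? No.
Verdict: Not invertible.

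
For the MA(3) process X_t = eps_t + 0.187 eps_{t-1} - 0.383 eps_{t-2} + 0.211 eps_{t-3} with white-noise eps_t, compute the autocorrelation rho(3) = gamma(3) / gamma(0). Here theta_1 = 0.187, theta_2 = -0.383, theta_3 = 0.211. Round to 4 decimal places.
\rho(3) = 0.1721

For an MA(q) process with theta_0 = 1, the autocovariance is
  gamma(k) = sigma^2 * sum_{i=0..q-k} theta_i * theta_{i+k},
and rho(k) = gamma(k) / gamma(0). Sigma^2 cancels.
  numerator   = (1)*(0.211) = 0.211.
  denominator = (1)^2 + (0.187)^2 + (-0.383)^2 + (0.211)^2 = 1.226179.
  rho(3) = 0.211 / 1.226179 = 0.1721.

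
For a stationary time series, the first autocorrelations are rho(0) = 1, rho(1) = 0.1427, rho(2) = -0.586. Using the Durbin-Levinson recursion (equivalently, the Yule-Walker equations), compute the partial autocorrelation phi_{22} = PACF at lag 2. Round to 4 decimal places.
\phi_{22} = -0.6190

The PACF at lag k is phi_{kk}, the last component of the solution
to the Yule-Walker system G_k phi = r_k where
  (G_k)_{ij} = rho(|i - j|), (r_k)_i = rho(i), i,j = 1..k.
Equivalently, Durbin-Levinson gives phi_{kk} iteratively:
  phi_{11} = rho(1)
  phi_{kk} = [rho(k) - sum_{j=1..k-1} phi_{k-1,j} rho(k-j)]
            / [1 - sum_{j=1..k-1} phi_{k-1,j} rho(j)],
  phi_{k,j} = phi_{k-1,j} - phi_{kk} phi_{k-1,k-j},  j = 1..k-1.
Step k = 1:
  phi_11 = rho(1) = 0.1427.
Step k = 2:
  phi_22 = [rho(2) - phi_11 rho(1)] / [1 - phi_11 rho(1)] = [-0.586 - (0.1427)(0.1427)] / [1 - (0.1427)(0.1427)]
         = -0.60636329 / 0.97963671 = -0.619.
Therefore phi_{22} = -0.6190.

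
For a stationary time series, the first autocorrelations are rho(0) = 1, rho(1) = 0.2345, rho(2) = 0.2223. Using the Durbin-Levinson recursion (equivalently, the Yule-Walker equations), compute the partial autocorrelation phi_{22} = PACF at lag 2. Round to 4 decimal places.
\phi_{22} = 0.1770

The PACF at lag k is phi_{kk}, the last component of the solution
to the Yule-Walker system G_k phi = r_k where
  (G_k)_{ij} = rho(|i - j|), (r_k)_i = rho(i), i,j = 1..k.
Equivalently, Durbin-Levinson gives phi_{kk} iteratively:
  phi_{11} = rho(1)
  phi_{kk} = [rho(k) - sum_{j=1..k-1} phi_{k-1,j} rho(k-j)]
            / [1 - sum_{j=1..k-1} phi_{k-1,j} rho(j)],
  phi_{k,j} = phi_{k-1,j} - phi_{kk} phi_{k-1,k-j},  j = 1..k-1.
Step k = 1:
  phi_11 = rho(1) = 0.2345.
Step k = 2:
  phi_22 = [rho(2) - phi_11 rho(1)] / [1 - phi_11 rho(1)] = [0.2223 - (0.2345)(0.2345)] / [1 - (0.2345)(0.2345)]
         = 0.16730975 / 0.94500975 = 0.177.
Therefore phi_{22} = 0.1770.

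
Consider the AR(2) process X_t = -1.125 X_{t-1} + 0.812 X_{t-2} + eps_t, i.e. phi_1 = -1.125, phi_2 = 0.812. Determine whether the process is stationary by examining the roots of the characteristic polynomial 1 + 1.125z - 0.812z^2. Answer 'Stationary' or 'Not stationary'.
\text{Not stationary}

The AR(p) characteristic polynomial is P(z) = 1 + 1.125z - 0.812z^2.
Stationarity requires all roots to lie outside the unit circle, i.e. |z| > 1 for every root.
Set 1 + (1.125) z + (-0.812) z^2 = 0, i.e. a z^2 + b z + c = 0 with a = -0.812, b = 1.125, c = 1.
Discriminant D = b^2 - 4ac = (1.125)^2 - 4*(-0.812)*1 = 1.265625 - (-3.248) = 4.513625.
D >= 0, so the roots are real: z = (-b +/- sqrt(D)) / (2a) = (-1.125 +/- 2.124529) / (-1.624).
  z_1 = (-1.125 + 2.124529) / (-1.624) = -0.6155,   |z_1| = 0.6155.
  z_2 = (-1.125 - 2.124529) / (-1.624) = 2.0009,   |z_2| = 2.0009.
Moduli of all roots: 0.6155, 2.0009.
All moduli strictly greater than 1? No.
Verdict: Not stationary.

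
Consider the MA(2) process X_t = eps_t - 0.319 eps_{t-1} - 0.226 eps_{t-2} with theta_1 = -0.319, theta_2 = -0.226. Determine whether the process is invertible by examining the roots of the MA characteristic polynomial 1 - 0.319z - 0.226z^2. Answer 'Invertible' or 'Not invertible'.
\text{Invertible}

The MA(q) characteristic polynomial is P(z) = 1 - 0.319z - 0.226z^2.
Invertibility requires all roots to lie outside the unit circle, i.e. |z| > 1 for every root.
Set 1 + (-0.319) z + (-0.226) z^2 = 0, i.e. a z^2 + b z + c = 0 with a = -0.226, b = -0.319, c = 1.
Discriminant D = b^2 - 4ac = (-0.319)^2 - 4*(-0.226)*1 = 0.101761 - (-0.904) = 1.005761.
D >= 0, so the roots are real: z = (-b +/- sqrt(D)) / (2a) = (0.319 +/- 1.002876) / (-0.452).
  z_1 = (0.319 + 1.002876) / (-0.452) = -2.9245,   |z_1| = 2.9245.
  z_2 = (0.319 - 1.002876) / (-0.452) = 1.513,   |z_2| = 1.513.
Moduli of all roots: 2.9245, 1.5130.
All moduli strictly greater than 1? Yes.
Verdict: Invertible.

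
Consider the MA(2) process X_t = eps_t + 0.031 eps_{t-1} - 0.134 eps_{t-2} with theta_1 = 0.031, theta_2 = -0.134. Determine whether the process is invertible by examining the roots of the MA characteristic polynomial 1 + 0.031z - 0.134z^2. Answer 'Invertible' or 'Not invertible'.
\text{Invertible}

The MA(q) characteristic polynomial is P(z) = 1 + 0.031z - 0.134z^2.
Invertibility requires all roots to lie outside the unit circle, i.e. |z| > 1 for every root.
Set 1 + (0.031) z + (-0.134) z^2 = 0, i.e. a z^2 + b z + c = 0 with a = -0.134, b = 0.031, c = 1.
Discriminant D = b^2 - 4ac = (0.031)^2 - 4*(-0.134)*1 = 0.000961 - (-0.536) = 0.536961.
D >= 0, so the roots are real: z = (-b +/- sqrt(D)) / (2a) = (-0.031 +/- 0.732776) / (-0.268).
  z_1 = (-0.031 + 0.732776) / (-0.268) = -2.6186,   |z_1| = 2.6186.
  z_2 = (-0.031 - 0.732776) / (-0.268) = 2.8499,   |z_2| = 2.8499.
Moduli of all roots: 2.6186, 2.8499.
All moduli strictly greater than 1? Yes.
Verdict: Invertible.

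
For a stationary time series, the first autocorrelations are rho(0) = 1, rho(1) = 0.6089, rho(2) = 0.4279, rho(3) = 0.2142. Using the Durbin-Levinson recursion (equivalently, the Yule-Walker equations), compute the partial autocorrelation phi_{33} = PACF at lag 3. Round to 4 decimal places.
\phi_{33} = -0.1250

The PACF at lag k is phi_{kk}, the last component of the solution
to the Yule-Walker system G_k phi = r_k where
  (G_k)_{ij} = rho(|i - j|), (r_k)_i = rho(i), i,j = 1..k.
Equivalently, Durbin-Levinson gives phi_{kk} iteratively:
  phi_{11} = rho(1)
  phi_{kk} = [rho(k) - sum_{j=1..k-1} phi_{k-1,j} rho(k-j)]
            / [1 - sum_{j=1..k-1} phi_{k-1,j} rho(j)],
  phi_{k,j} = phi_{k-1,j} - phi_{kk} phi_{k-1,k-j},  j = 1..k-1.
Step k = 1:
  phi_11 = rho(1) = 0.6089.
Step k = 2:
  phi_22 = [rho(2) - phi_11 rho(1)] / [1 - phi_11 rho(1)] = [0.4279 - (0.6089)(0.6089)] / [1 - (0.6089)(0.6089)]
         = 0.05714079 / 0.62924079 = 0.090809.
  Update: phi_21 = phi_11 - phi_22 phi_11 = 0.6089 - (0.090809)(0.6089) = 0.553606.
Step k = 3:
  phi_33 = [rho(3) - phi_21 rho(2) - phi_22 rho(1)] / [1 - phi_21 rho(1) - phi_22 rho(2)]
    numerator   = 0.2142 - (0.553606)(0.4279) - (0.090809)(0.6089) = -0.07798181
    denominator = 1 - (0.553606)(0.6089) - (0.090809)(0.4279) = 0.62405189
  phi_33 = -0.07798181 / 0.62405189 = -0.125.
Therefore phi_{33} = -0.1250.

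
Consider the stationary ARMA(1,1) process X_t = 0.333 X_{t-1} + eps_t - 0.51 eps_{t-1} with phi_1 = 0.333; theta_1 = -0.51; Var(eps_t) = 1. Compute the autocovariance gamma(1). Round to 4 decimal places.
\gamma(1) = -0.1653

Multiply the model equation by X_{t-k} and take expectations. With theta_0 = psi_0 = 1 and psi_j the MA(infinity) weights, this gives
  gamma(k) - sum_i phi_i gamma(k-i) = c_k,
  c_k = sigma^2 * sum_{j=k..q} theta_j psi_{j-k}   (c_k = 0 for k > q),
using gamma(-m) = gamma(m).
psi-weights needed (psi_j = theta_j + sum_i phi_i psi_{j-i}):
  psi_1 = theta_1 + phi_1 = -0.51 + (0.333) = -0.177
Right-hand sides:
  c_0 = sigma^2 (1 + theta_1 psi_1) = 1 * (1 + (-0.51)(-0.177)) = 1 * 1.09027 = 1.09027
  c_1 = sigma^2 theta_1 = 1 * (-0.51) = -0.51
  c_2 = 0
Equations for k = 0 and k = 1 (AR order 1):
  gamma(0) = phi_1 gamma(1) + c_0
  gamma(1) = phi_1 gamma(0) + c_1
Substituting the second into the first: gamma(0) (1 - phi_1^2) = c_0 + phi_1 c_1, so
  gamma(0) = (c_0 + phi_1 c_1) / (1 - phi_1^2) = (1.09027 + (0.333)(-0.51)) / (1 - (0.333)^2) = 0.92044 / 0.889111 = 1.035236.
  gamma(1) = phi_1 gamma(0) + c_1 = (0.333)(1.035236) + (-0.51) = -0.165266.
Therefore gamma(1) = -0.1653 (to 4 decimal places).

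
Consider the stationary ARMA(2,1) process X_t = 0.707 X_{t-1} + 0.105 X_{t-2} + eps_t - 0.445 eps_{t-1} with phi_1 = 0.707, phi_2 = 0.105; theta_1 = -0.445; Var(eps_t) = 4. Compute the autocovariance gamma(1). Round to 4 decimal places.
\gamma(1) = 2.2173

Multiply the model equation by X_{t-k} and take expectations. With theta_0 = psi_0 = 1 and psi_j the MA(infinity) weights, this gives
  gamma(k) - sum_i phi_i gamma(k-i) = c_k,
  c_k = sigma^2 * sum_{j=k..q} theta_j psi_{j-k}   (c_k = 0 for k > q),
using gamma(-m) = gamma(m).
psi-weights needed (psi_j = theta_j + sum_i phi_i psi_{j-i}):
  psi_1 = theta_1 + phi_1 = -0.445 + (0.707) = 0.262
Right-hand sides:
  c_0 = sigma^2 (1 + theta_1 psi_1) = 4 * (1 + (-0.445)(0.262)) = 4 * 0.88341 = 3.53364
  c_1 = sigma^2 theta_1 = 4 * (-0.445) = -1.78
  c_2 = 0
Equations for k = 0, 1, 2 (AR order 2, c_2 = 0):
  (E0) gamma(0) = phi_1 gamma(1) + phi_2 gamma(2) + c_0
  (E1) gamma(1) = phi_1 gamma(0) + phi_2 gamma(1) + c_1
  (E2) gamma(2) = phi_1 gamma(1) + phi_2 gamma(0)
From (E1): gamma(1) = A gamma(0) + B with
  A = phi_1 / (1 - phi_2) = 0.707 / 0.895 = 0.789944,   B = c_1 / (1 - phi_2) = -1.78 / 0.895 = -1.988827.
Insert (E2) into (E0): gamma(0) (1 - phi_2^2) = phi_1 (1 + phi_2) gamma(1) + c_0.
  phi_1 (1 + phi_2) = (0.707)(1.105) = 0.781235,   1 - phi_2^2 = 0.988975.
Replace gamma(1) by A gamma(0) + B and collect gamma(0):
  gamma(0) [0.988975 - (0.781235)(0.789944)] = (0.781235)(-1.988827) + 3.53364
  gamma(0) * 0.371843 = 1.979899
  gamma(0) = 1.979899 / 0.371843 = 5.324556.
  gamma(1) = A gamma(0) + B = (0.789944)(5.324556) + (-1.988827) = 2.217275.
Therefore gamma(1) = 2.2173 (to 4 decimal places).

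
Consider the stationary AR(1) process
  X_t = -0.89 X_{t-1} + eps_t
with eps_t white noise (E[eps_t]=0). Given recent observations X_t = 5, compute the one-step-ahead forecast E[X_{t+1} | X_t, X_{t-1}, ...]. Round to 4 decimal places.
E[X_{t+1} \mid \mathcal F_t] = -4.4500

For an AR(p) model X_t = c + sum_i phi_i X_{t-i} + eps_t, the
one-step-ahead conditional mean is
  E[X_{t+1} | X_t, ...] = c + sum_i phi_i X_{t+1-i}.
Substitute known values:
  E[X_{t+1} | ...] = (-0.89) * (5)
                   = -4.4500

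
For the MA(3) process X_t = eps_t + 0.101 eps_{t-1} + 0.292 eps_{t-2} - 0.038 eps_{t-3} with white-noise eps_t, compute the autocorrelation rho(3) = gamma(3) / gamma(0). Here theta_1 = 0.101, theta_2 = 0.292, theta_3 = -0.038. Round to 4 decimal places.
\rho(3) = -0.0346

For an MA(q) process with theta_0 = 1, the autocovariance is
  gamma(k) = sigma^2 * sum_{i=0..q-k} theta_i * theta_{i+k},
and rho(k) = gamma(k) / gamma(0). Sigma^2 cancels.
  numerator   = (1)*(-0.038) = -0.038.
  denominator = (1)^2 + (0.101)^2 + (0.292)^2 + (-0.038)^2 = 1.096909.
  rho(3) = -0.038 / 1.096909 = -0.0346.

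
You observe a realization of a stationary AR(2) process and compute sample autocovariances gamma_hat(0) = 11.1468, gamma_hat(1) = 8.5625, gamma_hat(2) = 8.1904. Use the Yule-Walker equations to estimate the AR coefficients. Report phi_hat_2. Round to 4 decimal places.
\hat\phi_{2} = 0.3530

The Yule-Walker equations for an AR(p) process read, in matrix form,
  Gamma_p phi = r_p,   with   (Gamma_p)_{ij} = gamma(|i - j|),
                       (r_p)_i = gamma(i),   i,j = 1..p.
Substitute the sample gammas (Toeplitz matrix and right-hand side of size 2):
  Gamma_p = [[11.1468, 8.5625], [8.5625, 11.1468]]
  r_p     = [8.5625, 8.1904]
Written out:
  11.1468 phi_1 + 8.5625 phi_2 = 8.5625
  8.5625 phi_1 + 11.1468 phi_2 = 8.1904
Solve by Cramer's rule:
  det = gamma(0)^2 - gamma(1)^2 = (11.1468)^2 - (8.5625)^2 = 124.25115024 - 73.31640625 = 50.93474399
  phi_hat_1 = [gamma(1) gamma(0) - gamma(1) gamma(2)] / det = [(8.5625)(11.1468) - (8.5625)(8.1904)] / 50.93474399 = 25.314175 / 50.93474399 = 0.497
  phi_hat_2 = [gamma(0) gamma(2) - gamma(1)^2] / det = [(11.1468)(8.1904) - (8.5625)^2] / 50.93474399 = 17.98034447 / 50.93474399 = 0.353
So phi_hat = [0.4970, 0.3530].
Therefore phi_hat_2 = 0.3530.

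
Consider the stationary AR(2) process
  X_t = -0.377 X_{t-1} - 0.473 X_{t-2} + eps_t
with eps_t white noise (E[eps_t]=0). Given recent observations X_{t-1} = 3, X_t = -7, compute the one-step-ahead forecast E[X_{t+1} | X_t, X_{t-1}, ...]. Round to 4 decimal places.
E[X_{t+1} \mid \mathcal F_t] = 1.2200

For an AR(p) model X_t = c + sum_i phi_i X_{t-i} + eps_t, the
one-step-ahead conditional mean is
  E[X_{t+1} | X_t, ...] = c + sum_i phi_i X_{t+1-i}.
Substitute known values:
  E[X_{t+1} | ...] = (-0.377) * (-7) + (-0.473) * (3)
                   = 1.2200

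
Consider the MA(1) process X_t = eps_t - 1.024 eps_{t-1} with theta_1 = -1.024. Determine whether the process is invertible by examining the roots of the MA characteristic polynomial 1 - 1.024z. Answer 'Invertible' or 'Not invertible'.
\text{Not invertible}

The MA(q) characteristic polynomial is P(z) = 1 - 1.024z.
Invertibility requires all roots to lie outside the unit circle, i.e. |z| > 1 for every root.
This is linear in z: 1 + (-1.024) z = 0  =>  z = -1/(-1.024) = 0.976562,  |z| = 0.976562.
Moduli of all roots: 0.9766.
All moduli strictly greater than 1? No.
Verdict: Not invertible.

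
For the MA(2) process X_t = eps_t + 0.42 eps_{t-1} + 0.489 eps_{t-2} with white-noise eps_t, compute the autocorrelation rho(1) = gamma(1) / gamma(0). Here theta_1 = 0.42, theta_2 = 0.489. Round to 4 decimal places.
\rho(1) = 0.4418

For an MA(q) process with theta_0 = 1, the autocovariance is
  gamma(k) = sigma^2 * sum_{i=0..q-k} theta_i * theta_{i+k},
and rho(k) = gamma(k) / gamma(0). Sigma^2 cancels.
  numerator   = (1)*(0.42) + (0.42)*(0.489) = 0.62538.
  denominator = (1)^2 + (0.42)^2 + (0.489)^2 = 1.415521.
  rho(1) = 0.62538 / 1.415521 = 0.4418.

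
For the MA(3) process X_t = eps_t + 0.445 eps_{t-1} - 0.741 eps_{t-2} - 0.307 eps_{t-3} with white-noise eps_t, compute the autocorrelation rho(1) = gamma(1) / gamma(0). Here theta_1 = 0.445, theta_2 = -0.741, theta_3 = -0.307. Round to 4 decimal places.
\rho(1) = 0.1861

For an MA(q) process with theta_0 = 1, the autocovariance is
  gamma(k) = sigma^2 * sum_{i=0..q-k} theta_i * theta_{i+k},
and rho(k) = gamma(k) / gamma(0). Sigma^2 cancels.
  numerator   = (1)*(0.445) + (0.445)*(-0.741) + (-0.741)*(-0.307) = 0.342742.
  denominator = (1)^2 + (0.445)^2 + (-0.741)^2 + (-0.307)^2 = 1.841355.
  rho(1) = 0.342742 / 1.841355 = 0.1861.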